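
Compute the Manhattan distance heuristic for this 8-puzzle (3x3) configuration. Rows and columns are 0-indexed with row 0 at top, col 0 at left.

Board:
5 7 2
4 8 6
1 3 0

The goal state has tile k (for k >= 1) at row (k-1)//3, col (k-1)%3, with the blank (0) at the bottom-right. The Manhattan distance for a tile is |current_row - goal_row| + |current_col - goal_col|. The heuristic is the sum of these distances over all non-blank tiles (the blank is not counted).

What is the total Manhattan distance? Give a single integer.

Answer: 12

Derivation:
Tile 5: (0,0)->(1,1) = 2
Tile 7: (0,1)->(2,0) = 3
Tile 2: (0,2)->(0,1) = 1
Tile 4: (1,0)->(1,0) = 0
Tile 8: (1,1)->(2,1) = 1
Tile 6: (1,2)->(1,2) = 0
Tile 1: (2,0)->(0,0) = 2
Tile 3: (2,1)->(0,2) = 3
Sum: 2 + 3 + 1 + 0 + 1 + 0 + 2 + 3 = 12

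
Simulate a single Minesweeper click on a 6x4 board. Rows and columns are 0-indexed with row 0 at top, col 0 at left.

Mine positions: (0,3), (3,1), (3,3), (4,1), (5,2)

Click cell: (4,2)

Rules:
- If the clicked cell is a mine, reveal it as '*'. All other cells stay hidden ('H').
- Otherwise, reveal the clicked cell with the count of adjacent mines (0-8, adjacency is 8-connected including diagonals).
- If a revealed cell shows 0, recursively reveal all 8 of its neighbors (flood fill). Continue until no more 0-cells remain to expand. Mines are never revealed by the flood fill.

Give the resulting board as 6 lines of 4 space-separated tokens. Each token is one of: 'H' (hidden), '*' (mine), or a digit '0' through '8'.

H H H H
H H H H
H H H H
H H H H
H H 4 H
H H H H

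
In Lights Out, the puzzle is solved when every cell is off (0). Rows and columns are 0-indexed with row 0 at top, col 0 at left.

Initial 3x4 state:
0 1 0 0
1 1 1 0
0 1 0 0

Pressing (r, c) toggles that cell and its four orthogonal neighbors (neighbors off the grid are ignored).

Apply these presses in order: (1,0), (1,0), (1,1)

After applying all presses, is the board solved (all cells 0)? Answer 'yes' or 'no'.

After press 1 at (1,0):
1 1 0 0
0 0 1 0
1 1 0 0

After press 2 at (1,0):
0 1 0 0
1 1 1 0
0 1 0 0

After press 3 at (1,1):
0 0 0 0
0 0 0 0
0 0 0 0

Lights still on: 0

Answer: yes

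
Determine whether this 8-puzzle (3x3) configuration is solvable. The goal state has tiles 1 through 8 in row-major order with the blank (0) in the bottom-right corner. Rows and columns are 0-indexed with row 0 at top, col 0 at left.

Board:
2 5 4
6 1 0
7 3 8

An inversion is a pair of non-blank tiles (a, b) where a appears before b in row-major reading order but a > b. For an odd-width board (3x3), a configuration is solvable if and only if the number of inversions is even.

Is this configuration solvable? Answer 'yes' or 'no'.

Answer: no

Derivation:
Inversions (pairs i<j in row-major order where tile[i] > tile[j] > 0): 9
9 is odd, so the puzzle is not solvable.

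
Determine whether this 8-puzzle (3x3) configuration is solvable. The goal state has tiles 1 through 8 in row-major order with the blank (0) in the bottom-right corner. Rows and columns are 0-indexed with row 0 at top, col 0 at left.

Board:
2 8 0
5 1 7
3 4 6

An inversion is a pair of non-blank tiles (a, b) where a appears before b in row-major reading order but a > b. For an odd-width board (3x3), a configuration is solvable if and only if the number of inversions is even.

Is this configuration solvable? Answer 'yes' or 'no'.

Answer: no

Derivation:
Inversions (pairs i<j in row-major order where tile[i] > tile[j] > 0): 13
13 is odd, so the puzzle is not solvable.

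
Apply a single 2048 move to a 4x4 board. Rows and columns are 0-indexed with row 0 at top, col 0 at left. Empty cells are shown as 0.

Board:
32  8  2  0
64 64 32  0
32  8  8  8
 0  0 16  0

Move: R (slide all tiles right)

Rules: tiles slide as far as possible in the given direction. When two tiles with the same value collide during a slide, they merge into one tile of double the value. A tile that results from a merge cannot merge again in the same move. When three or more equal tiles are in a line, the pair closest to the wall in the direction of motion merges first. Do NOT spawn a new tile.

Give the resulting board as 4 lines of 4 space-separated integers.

Slide right:
row 0: [32, 8, 2, 0] -> [0, 32, 8, 2]
row 1: [64, 64, 32, 0] -> [0, 0, 128, 32]
row 2: [32, 8, 8, 8] -> [0, 32, 8, 16]
row 3: [0, 0, 16, 0] -> [0, 0, 0, 16]

Answer:   0  32   8   2
  0   0 128  32
  0  32   8  16
  0   0   0  16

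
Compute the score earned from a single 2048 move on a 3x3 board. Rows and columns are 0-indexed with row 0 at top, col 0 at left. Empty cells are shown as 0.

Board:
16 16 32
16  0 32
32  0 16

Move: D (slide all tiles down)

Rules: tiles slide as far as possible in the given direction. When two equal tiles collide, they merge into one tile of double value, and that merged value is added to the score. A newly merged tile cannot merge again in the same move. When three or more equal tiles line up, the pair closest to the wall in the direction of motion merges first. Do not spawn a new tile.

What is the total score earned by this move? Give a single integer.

Answer: 96

Derivation:
Slide down:
col 0: [16, 16, 32] -> [0, 32, 32]  score +32 (running 32)
col 1: [16, 0, 0] -> [0, 0, 16]  score +0 (running 32)
col 2: [32, 32, 16] -> [0, 64, 16]  score +64 (running 96)
Board after move:
 0  0  0
32  0 64
32 16 16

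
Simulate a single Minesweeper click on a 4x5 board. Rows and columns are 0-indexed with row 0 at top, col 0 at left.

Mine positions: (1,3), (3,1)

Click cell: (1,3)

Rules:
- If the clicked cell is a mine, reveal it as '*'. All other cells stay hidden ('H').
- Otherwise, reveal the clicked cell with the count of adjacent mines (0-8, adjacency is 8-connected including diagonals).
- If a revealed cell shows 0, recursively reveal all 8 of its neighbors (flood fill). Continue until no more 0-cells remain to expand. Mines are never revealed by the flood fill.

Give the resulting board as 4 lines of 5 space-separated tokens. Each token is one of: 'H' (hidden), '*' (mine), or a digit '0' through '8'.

H H H H H
H H H * H
H H H H H
H H H H H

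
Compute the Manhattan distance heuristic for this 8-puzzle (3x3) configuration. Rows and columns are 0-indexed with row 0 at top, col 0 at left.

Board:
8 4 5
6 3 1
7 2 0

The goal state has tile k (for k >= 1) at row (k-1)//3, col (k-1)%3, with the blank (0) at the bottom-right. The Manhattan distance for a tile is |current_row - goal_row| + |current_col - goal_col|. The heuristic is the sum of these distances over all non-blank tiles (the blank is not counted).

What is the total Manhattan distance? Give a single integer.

Tile 8: at (0,0), goal (2,1), distance |0-2|+|0-1| = 3
Tile 4: at (0,1), goal (1,0), distance |0-1|+|1-0| = 2
Tile 5: at (0,2), goal (1,1), distance |0-1|+|2-1| = 2
Tile 6: at (1,0), goal (1,2), distance |1-1|+|0-2| = 2
Tile 3: at (1,1), goal (0,2), distance |1-0|+|1-2| = 2
Tile 1: at (1,2), goal (0,0), distance |1-0|+|2-0| = 3
Tile 7: at (2,0), goal (2,0), distance |2-2|+|0-0| = 0
Tile 2: at (2,1), goal (0,1), distance |2-0|+|1-1| = 2
Sum: 3 + 2 + 2 + 2 + 2 + 3 + 0 + 2 = 16

Answer: 16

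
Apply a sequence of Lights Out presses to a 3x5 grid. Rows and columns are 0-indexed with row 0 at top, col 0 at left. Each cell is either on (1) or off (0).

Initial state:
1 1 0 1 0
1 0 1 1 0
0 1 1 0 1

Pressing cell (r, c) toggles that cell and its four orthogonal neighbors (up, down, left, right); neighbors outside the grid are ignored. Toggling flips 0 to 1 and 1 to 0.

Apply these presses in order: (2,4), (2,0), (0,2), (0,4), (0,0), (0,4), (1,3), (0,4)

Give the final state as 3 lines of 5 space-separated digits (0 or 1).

After press 1 at (2,4):
1 1 0 1 0
1 0 1 1 1
0 1 1 1 0

After press 2 at (2,0):
1 1 0 1 0
0 0 1 1 1
1 0 1 1 0

After press 3 at (0,2):
1 0 1 0 0
0 0 0 1 1
1 0 1 1 0

After press 4 at (0,4):
1 0 1 1 1
0 0 0 1 0
1 0 1 1 0

After press 5 at (0,0):
0 1 1 1 1
1 0 0 1 0
1 0 1 1 0

After press 6 at (0,4):
0 1 1 0 0
1 0 0 1 1
1 0 1 1 0

After press 7 at (1,3):
0 1 1 1 0
1 0 1 0 0
1 0 1 0 0

After press 8 at (0,4):
0 1 1 0 1
1 0 1 0 1
1 0 1 0 0

Answer: 0 1 1 0 1
1 0 1 0 1
1 0 1 0 0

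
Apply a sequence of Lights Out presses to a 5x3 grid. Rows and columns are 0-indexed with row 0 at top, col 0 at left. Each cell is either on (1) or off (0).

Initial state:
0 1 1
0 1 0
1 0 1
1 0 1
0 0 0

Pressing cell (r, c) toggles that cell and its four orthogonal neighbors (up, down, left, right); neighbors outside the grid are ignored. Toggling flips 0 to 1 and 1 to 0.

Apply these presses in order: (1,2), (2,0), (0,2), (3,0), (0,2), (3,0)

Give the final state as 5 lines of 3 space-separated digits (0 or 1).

Answer: 0 1 0
1 0 1
0 1 0
0 0 1
0 0 0

Derivation:
After press 1 at (1,2):
0 1 0
0 0 1
1 0 0
1 0 1
0 0 0

After press 2 at (2,0):
0 1 0
1 0 1
0 1 0
0 0 1
0 0 0

After press 3 at (0,2):
0 0 1
1 0 0
0 1 0
0 0 1
0 0 0

After press 4 at (3,0):
0 0 1
1 0 0
1 1 0
1 1 1
1 0 0

After press 5 at (0,2):
0 1 0
1 0 1
1 1 0
1 1 1
1 0 0

After press 6 at (3,0):
0 1 0
1 0 1
0 1 0
0 0 1
0 0 0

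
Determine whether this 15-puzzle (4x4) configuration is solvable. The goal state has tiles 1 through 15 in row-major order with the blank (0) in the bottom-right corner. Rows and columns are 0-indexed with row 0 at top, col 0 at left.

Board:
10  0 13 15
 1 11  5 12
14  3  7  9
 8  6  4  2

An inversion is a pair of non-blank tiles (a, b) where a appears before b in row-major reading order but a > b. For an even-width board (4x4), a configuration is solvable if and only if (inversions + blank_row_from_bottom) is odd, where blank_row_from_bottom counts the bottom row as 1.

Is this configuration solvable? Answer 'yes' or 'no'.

Inversions: 71
Blank is in row 0 (0-indexed from top), which is row 4 counting from the bottom (bottom = 1).
71 + 4 = 75, which is odd, so the puzzle is solvable.

Answer: yes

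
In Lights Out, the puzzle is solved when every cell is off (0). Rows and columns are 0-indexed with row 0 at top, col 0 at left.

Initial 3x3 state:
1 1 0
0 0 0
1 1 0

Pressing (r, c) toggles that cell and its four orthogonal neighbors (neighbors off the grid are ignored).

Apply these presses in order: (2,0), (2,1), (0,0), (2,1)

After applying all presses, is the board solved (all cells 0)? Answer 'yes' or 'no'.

Answer: yes

Derivation:
After press 1 at (2,0):
1 1 0
1 0 0
0 0 0

After press 2 at (2,1):
1 1 0
1 1 0
1 1 1

After press 3 at (0,0):
0 0 0
0 1 0
1 1 1

After press 4 at (2,1):
0 0 0
0 0 0
0 0 0

Lights still on: 0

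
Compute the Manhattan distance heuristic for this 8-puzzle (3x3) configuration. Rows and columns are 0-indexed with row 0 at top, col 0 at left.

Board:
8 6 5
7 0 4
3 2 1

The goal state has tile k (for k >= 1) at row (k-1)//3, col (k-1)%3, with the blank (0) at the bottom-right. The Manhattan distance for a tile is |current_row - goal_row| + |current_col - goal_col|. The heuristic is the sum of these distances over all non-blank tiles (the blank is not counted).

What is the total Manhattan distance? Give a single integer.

Tile 8: at (0,0), goal (2,1), distance |0-2|+|0-1| = 3
Tile 6: at (0,1), goal (1,2), distance |0-1|+|1-2| = 2
Tile 5: at (0,2), goal (1,1), distance |0-1|+|2-1| = 2
Tile 7: at (1,0), goal (2,0), distance |1-2|+|0-0| = 1
Tile 4: at (1,2), goal (1,0), distance |1-1|+|2-0| = 2
Tile 3: at (2,0), goal (0,2), distance |2-0|+|0-2| = 4
Tile 2: at (2,1), goal (0,1), distance |2-0|+|1-1| = 2
Tile 1: at (2,2), goal (0,0), distance |2-0|+|2-0| = 4
Sum: 3 + 2 + 2 + 1 + 2 + 4 + 2 + 4 = 20

Answer: 20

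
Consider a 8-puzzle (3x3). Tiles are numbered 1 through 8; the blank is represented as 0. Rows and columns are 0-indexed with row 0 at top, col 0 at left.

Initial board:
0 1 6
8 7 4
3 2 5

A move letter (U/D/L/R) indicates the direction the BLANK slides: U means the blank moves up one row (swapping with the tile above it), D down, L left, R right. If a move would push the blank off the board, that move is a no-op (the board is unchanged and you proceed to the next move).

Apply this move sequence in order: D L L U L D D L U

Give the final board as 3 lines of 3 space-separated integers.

After move 1 (D):
8 1 6
0 7 4
3 2 5

After move 2 (L):
8 1 6
0 7 4
3 2 5

After move 3 (L):
8 1 6
0 7 4
3 2 5

After move 4 (U):
0 1 6
8 7 4
3 2 5

After move 5 (L):
0 1 6
8 7 4
3 2 5

After move 6 (D):
8 1 6
0 7 4
3 2 5

After move 7 (D):
8 1 6
3 7 4
0 2 5

After move 8 (L):
8 1 6
3 7 4
0 2 5

After move 9 (U):
8 1 6
0 7 4
3 2 5

Answer: 8 1 6
0 7 4
3 2 5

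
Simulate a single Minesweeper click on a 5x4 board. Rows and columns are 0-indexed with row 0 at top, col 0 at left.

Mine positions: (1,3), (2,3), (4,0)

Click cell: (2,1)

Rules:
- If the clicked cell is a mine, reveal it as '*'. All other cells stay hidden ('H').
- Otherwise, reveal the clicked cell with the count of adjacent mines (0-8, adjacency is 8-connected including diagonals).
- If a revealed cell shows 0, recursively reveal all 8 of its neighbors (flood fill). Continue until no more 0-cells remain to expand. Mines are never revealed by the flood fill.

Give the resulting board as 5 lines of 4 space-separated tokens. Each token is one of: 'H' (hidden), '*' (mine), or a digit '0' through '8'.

0 0 1 H
0 0 2 H
0 0 2 H
1 1 1 H
H H H H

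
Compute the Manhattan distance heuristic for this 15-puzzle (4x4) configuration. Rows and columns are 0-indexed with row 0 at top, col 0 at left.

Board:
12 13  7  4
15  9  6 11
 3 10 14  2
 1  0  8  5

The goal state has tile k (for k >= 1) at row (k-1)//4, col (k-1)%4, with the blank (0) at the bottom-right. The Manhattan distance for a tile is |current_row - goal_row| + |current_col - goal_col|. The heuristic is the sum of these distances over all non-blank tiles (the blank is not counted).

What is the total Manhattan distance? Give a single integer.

Answer: 40

Derivation:
Tile 12: at (0,0), goal (2,3), distance |0-2|+|0-3| = 5
Tile 13: at (0,1), goal (3,0), distance |0-3|+|1-0| = 4
Tile 7: at (0,2), goal (1,2), distance |0-1|+|2-2| = 1
Tile 4: at (0,3), goal (0,3), distance |0-0|+|3-3| = 0
Tile 15: at (1,0), goal (3,2), distance |1-3|+|0-2| = 4
Tile 9: at (1,1), goal (2,0), distance |1-2|+|1-0| = 2
Tile 6: at (1,2), goal (1,1), distance |1-1|+|2-1| = 1
Tile 11: at (1,3), goal (2,2), distance |1-2|+|3-2| = 2
Tile 3: at (2,0), goal (0,2), distance |2-0|+|0-2| = 4
Tile 10: at (2,1), goal (2,1), distance |2-2|+|1-1| = 0
Tile 14: at (2,2), goal (3,1), distance |2-3|+|2-1| = 2
Tile 2: at (2,3), goal (0,1), distance |2-0|+|3-1| = 4
Tile 1: at (3,0), goal (0,0), distance |3-0|+|0-0| = 3
Tile 8: at (3,2), goal (1,3), distance |3-1|+|2-3| = 3
Tile 5: at (3,3), goal (1,0), distance |3-1|+|3-0| = 5
Sum: 5 + 4 + 1 + 0 + 4 + 2 + 1 + 2 + 4 + 0 + 2 + 4 + 3 + 3 + 5 = 40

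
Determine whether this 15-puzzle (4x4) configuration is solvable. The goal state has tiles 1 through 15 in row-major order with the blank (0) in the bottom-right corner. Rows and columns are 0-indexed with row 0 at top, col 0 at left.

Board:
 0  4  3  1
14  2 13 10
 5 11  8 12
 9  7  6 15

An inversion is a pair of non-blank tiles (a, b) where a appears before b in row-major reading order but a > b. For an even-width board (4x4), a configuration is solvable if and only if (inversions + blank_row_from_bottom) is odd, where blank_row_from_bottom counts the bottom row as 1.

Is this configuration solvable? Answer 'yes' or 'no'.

Answer: no

Derivation:
Inversions: 40
Blank is in row 0 (0-indexed from top), which is row 4 counting from the bottom (bottom = 1).
40 + 4 = 44, which is even, so the puzzle is not solvable.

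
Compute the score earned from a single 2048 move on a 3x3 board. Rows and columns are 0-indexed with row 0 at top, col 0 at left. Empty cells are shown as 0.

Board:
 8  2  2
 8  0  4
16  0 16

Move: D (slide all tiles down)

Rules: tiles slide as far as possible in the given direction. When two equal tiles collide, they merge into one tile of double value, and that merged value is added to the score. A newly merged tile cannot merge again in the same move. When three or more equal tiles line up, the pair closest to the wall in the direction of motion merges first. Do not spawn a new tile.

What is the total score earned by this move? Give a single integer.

Answer: 16

Derivation:
Slide down:
col 0: [8, 8, 16] -> [0, 16, 16]  score +16 (running 16)
col 1: [2, 0, 0] -> [0, 0, 2]  score +0 (running 16)
col 2: [2, 4, 16] -> [2, 4, 16]  score +0 (running 16)
Board after move:
 0  0  2
16  0  4
16  2 16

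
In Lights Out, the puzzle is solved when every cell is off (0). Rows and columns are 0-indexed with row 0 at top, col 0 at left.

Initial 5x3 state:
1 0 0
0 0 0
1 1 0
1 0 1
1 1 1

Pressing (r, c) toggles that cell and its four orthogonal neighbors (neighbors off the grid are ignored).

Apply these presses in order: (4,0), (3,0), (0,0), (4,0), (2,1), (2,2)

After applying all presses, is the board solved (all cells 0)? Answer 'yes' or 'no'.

Answer: no

Derivation:
After press 1 at (4,0):
1 0 0
0 0 0
1 1 0
0 0 1
0 0 1

After press 2 at (3,0):
1 0 0
0 0 0
0 1 0
1 1 1
1 0 1

After press 3 at (0,0):
0 1 0
1 0 0
0 1 0
1 1 1
1 0 1

After press 4 at (4,0):
0 1 0
1 0 0
0 1 0
0 1 1
0 1 1

After press 5 at (2,1):
0 1 0
1 1 0
1 0 1
0 0 1
0 1 1

After press 6 at (2,2):
0 1 0
1 1 1
1 1 0
0 0 0
0 1 1

Lights still on: 8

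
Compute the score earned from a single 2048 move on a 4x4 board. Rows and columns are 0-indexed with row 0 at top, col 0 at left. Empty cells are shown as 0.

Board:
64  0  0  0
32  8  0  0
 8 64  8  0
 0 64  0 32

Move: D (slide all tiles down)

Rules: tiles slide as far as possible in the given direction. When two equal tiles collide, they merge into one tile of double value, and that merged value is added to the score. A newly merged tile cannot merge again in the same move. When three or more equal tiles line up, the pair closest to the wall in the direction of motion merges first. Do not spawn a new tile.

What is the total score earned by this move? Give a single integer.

Slide down:
col 0: [64, 32, 8, 0] -> [0, 64, 32, 8]  score +0 (running 0)
col 1: [0, 8, 64, 64] -> [0, 0, 8, 128]  score +128 (running 128)
col 2: [0, 0, 8, 0] -> [0, 0, 0, 8]  score +0 (running 128)
col 3: [0, 0, 0, 32] -> [0, 0, 0, 32]  score +0 (running 128)
Board after move:
  0   0   0   0
 64   0   0   0
 32   8   0   0
  8 128   8  32

Answer: 128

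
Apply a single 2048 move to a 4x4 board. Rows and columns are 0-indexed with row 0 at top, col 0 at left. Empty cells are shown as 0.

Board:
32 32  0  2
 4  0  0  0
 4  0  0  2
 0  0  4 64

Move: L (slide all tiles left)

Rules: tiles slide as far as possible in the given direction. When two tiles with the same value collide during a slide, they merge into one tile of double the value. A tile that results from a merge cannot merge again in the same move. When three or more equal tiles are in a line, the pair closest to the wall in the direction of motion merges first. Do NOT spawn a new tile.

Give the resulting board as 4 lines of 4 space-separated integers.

Answer: 64  2  0  0
 4  0  0  0
 4  2  0  0
 4 64  0  0

Derivation:
Slide left:
row 0: [32, 32, 0, 2] -> [64, 2, 0, 0]
row 1: [4, 0, 0, 0] -> [4, 0, 0, 0]
row 2: [4, 0, 0, 2] -> [4, 2, 0, 0]
row 3: [0, 0, 4, 64] -> [4, 64, 0, 0]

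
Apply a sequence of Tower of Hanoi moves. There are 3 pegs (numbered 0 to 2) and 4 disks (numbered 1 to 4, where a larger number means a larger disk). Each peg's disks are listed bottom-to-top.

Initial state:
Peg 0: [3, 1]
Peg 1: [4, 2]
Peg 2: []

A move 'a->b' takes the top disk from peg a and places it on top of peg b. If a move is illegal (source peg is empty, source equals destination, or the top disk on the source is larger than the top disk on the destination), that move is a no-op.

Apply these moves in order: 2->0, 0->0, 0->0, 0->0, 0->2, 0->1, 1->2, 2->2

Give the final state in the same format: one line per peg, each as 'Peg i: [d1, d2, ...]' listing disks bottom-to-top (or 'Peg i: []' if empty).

Answer: Peg 0: [3]
Peg 1: [4, 2]
Peg 2: [1]

Derivation:
After move 1 (2->0):
Peg 0: [3, 1]
Peg 1: [4, 2]
Peg 2: []

After move 2 (0->0):
Peg 0: [3, 1]
Peg 1: [4, 2]
Peg 2: []

After move 3 (0->0):
Peg 0: [3, 1]
Peg 1: [4, 2]
Peg 2: []

After move 4 (0->0):
Peg 0: [3, 1]
Peg 1: [4, 2]
Peg 2: []

After move 5 (0->2):
Peg 0: [3]
Peg 1: [4, 2]
Peg 2: [1]

After move 6 (0->1):
Peg 0: [3]
Peg 1: [4, 2]
Peg 2: [1]

After move 7 (1->2):
Peg 0: [3]
Peg 1: [4, 2]
Peg 2: [1]

After move 8 (2->2):
Peg 0: [3]
Peg 1: [4, 2]
Peg 2: [1]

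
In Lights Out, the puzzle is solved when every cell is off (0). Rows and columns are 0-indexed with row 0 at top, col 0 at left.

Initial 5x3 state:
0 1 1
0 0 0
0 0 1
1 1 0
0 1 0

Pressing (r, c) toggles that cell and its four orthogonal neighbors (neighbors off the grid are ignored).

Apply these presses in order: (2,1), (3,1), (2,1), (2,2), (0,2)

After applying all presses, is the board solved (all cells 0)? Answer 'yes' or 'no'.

After press 1 at (2,1):
0 1 1
0 1 0
1 1 0
1 0 0
0 1 0

After press 2 at (3,1):
0 1 1
0 1 0
1 0 0
0 1 1
0 0 0

After press 3 at (2,1):
0 1 1
0 0 0
0 1 1
0 0 1
0 0 0

After press 4 at (2,2):
0 1 1
0 0 1
0 0 0
0 0 0
0 0 0

After press 5 at (0,2):
0 0 0
0 0 0
0 0 0
0 0 0
0 0 0

Lights still on: 0

Answer: yes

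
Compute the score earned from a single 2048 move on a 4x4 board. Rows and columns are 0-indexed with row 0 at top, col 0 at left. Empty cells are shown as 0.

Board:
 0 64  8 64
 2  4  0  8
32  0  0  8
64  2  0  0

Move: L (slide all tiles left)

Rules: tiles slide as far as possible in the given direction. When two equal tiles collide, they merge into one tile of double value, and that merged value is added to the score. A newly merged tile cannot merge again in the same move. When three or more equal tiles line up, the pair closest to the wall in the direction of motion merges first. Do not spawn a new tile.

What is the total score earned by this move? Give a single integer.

Slide left:
row 0: [0, 64, 8, 64] -> [64, 8, 64, 0]  score +0 (running 0)
row 1: [2, 4, 0, 8] -> [2, 4, 8, 0]  score +0 (running 0)
row 2: [32, 0, 0, 8] -> [32, 8, 0, 0]  score +0 (running 0)
row 3: [64, 2, 0, 0] -> [64, 2, 0, 0]  score +0 (running 0)
Board after move:
64  8 64  0
 2  4  8  0
32  8  0  0
64  2  0  0

Answer: 0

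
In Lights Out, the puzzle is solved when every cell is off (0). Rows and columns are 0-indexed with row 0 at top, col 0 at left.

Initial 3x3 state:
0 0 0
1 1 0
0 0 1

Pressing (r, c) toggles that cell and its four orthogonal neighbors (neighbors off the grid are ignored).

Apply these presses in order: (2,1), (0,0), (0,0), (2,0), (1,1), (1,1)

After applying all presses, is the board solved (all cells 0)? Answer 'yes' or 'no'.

After press 1 at (2,1):
0 0 0
1 0 0
1 1 0

After press 2 at (0,0):
1 1 0
0 0 0
1 1 0

After press 3 at (0,0):
0 0 0
1 0 0
1 1 0

After press 4 at (2,0):
0 0 0
0 0 0
0 0 0

After press 5 at (1,1):
0 1 0
1 1 1
0 1 0

After press 6 at (1,1):
0 0 0
0 0 0
0 0 0

Lights still on: 0

Answer: yes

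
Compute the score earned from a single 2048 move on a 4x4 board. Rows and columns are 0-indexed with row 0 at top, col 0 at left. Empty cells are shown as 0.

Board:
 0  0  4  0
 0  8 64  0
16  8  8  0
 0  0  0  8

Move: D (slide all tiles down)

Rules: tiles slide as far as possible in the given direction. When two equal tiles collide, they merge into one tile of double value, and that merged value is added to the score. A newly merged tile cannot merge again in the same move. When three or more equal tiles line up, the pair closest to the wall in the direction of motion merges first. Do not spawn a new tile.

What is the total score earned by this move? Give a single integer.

Slide down:
col 0: [0, 0, 16, 0] -> [0, 0, 0, 16]  score +0 (running 0)
col 1: [0, 8, 8, 0] -> [0, 0, 0, 16]  score +16 (running 16)
col 2: [4, 64, 8, 0] -> [0, 4, 64, 8]  score +0 (running 16)
col 3: [0, 0, 0, 8] -> [0, 0, 0, 8]  score +0 (running 16)
Board after move:
 0  0  0  0
 0  0  4  0
 0  0 64  0
16 16  8  8

Answer: 16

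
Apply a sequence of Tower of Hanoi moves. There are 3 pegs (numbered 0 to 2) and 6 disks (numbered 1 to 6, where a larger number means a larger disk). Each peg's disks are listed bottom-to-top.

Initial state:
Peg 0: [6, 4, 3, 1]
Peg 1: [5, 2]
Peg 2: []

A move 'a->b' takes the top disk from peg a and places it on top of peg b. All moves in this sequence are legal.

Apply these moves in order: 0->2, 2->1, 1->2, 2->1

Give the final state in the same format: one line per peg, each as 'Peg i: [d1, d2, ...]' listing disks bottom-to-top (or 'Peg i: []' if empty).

After move 1 (0->2):
Peg 0: [6, 4, 3]
Peg 1: [5, 2]
Peg 2: [1]

After move 2 (2->1):
Peg 0: [6, 4, 3]
Peg 1: [5, 2, 1]
Peg 2: []

After move 3 (1->2):
Peg 0: [6, 4, 3]
Peg 1: [5, 2]
Peg 2: [1]

After move 4 (2->1):
Peg 0: [6, 4, 3]
Peg 1: [5, 2, 1]
Peg 2: []

Answer: Peg 0: [6, 4, 3]
Peg 1: [5, 2, 1]
Peg 2: []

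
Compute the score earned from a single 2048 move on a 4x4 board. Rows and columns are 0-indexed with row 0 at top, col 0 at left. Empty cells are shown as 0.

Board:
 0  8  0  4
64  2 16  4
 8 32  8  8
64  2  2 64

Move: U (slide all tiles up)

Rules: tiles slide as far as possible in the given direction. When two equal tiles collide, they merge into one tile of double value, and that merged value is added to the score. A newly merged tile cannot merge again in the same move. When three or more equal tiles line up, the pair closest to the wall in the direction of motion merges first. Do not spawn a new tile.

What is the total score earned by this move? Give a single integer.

Answer: 8

Derivation:
Slide up:
col 0: [0, 64, 8, 64] -> [64, 8, 64, 0]  score +0 (running 0)
col 1: [8, 2, 32, 2] -> [8, 2, 32, 2]  score +0 (running 0)
col 2: [0, 16, 8, 2] -> [16, 8, 2, 0]  score +0 (running 0)
col 3: [4, 4, 8, 64] -> [8, 8, 64, 0]  score +8 (running 8)
Board after move:
64  8 16  8
 8  2  8  8
64 32  2 64
 0  2  0  0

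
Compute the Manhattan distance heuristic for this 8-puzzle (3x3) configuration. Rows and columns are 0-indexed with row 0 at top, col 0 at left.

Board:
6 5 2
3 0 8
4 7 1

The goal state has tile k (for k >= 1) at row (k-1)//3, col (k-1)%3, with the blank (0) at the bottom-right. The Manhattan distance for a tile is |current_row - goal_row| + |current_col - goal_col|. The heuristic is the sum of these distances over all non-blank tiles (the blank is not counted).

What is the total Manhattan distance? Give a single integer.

Answer: 16

Derivation:
Tile 6: (0,0)->(1,2) = 3
Tile 5: (0,1)->(1,1) = 1
Tile 2: (0,2)->(0,1) = 1
Tile 3: (1,0)->(0,2) = 3
Tile 8: (1,2)->(2,1) = 2
Tile 4: (2,0)->(1,0) = 1
Tile 7: (2,1)->(2,0) = 1
Tile 1: (2,2)->(0,0) = 4
Sum: 3 + 1 + 1 + 3 + 2 + 1 + 1 + 4 = 16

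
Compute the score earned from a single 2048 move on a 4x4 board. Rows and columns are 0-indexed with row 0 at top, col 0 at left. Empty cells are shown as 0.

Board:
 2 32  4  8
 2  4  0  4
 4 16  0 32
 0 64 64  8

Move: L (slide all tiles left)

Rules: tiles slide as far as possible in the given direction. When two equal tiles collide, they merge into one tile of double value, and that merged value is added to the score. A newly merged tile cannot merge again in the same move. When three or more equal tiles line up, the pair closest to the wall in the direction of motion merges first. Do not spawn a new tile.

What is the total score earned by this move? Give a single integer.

Slide left:
row 0: [2, 32, 4, 8] -> [2, 32, 4, 8]  score +0 (running 0)
row 1: [2, 4, 0, 4] -> [2, 8, 0, 0]  score +8 (running 8)
row 2: [4, 16, 0, 32] -> [4, 16, 32, 0]  score +0 (running 8)
row 3: [0, 64, 64, 8] -> [128, 8, 0, 0]  score +128 (running 136)
Board after move:
  2  32   4   8
  2   8   0   0
  4  16  32   0
128   8   0   0

Answer: 136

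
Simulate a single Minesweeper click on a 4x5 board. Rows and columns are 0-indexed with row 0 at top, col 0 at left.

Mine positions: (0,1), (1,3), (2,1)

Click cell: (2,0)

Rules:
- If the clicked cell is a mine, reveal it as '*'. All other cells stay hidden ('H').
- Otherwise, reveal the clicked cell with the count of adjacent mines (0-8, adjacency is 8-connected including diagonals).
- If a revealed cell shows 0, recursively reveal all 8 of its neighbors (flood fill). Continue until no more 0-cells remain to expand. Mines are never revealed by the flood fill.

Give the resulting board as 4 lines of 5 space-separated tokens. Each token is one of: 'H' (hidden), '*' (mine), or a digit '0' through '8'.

H H H H H
H H H H H
1 H H H H
H H H H H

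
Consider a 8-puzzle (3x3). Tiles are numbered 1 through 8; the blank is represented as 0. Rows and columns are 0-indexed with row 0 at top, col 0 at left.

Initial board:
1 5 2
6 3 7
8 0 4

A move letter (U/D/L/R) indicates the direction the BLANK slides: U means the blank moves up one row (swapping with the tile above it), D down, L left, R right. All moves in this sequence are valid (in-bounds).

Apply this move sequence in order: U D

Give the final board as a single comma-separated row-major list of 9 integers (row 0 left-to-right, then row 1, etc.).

After move 1 (U):
1 5 2
6 0 7
8 3 4

After move 2 (D):
1 5 2
6 3 7
8 0 4

Answer: 1, 5, 2, 6, 3, 7, 8, 0, 4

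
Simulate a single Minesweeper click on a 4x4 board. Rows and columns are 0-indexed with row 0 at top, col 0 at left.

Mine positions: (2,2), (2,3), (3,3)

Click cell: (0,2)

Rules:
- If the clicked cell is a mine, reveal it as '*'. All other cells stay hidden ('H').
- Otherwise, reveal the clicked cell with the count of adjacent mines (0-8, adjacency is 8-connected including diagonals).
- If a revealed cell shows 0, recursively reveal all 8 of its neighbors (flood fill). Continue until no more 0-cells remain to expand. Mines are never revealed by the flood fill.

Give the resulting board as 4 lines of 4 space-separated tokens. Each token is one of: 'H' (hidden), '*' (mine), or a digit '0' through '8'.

0 0 0 0
0 1 2 2
0 1 H H
0 1 H H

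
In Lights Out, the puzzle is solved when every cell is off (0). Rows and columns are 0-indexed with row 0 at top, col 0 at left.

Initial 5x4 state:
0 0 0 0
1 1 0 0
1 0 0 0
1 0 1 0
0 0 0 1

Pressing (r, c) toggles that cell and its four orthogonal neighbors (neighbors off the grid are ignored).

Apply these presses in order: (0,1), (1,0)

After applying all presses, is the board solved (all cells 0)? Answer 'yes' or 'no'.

Answer: no

Derivation:
After press 1 at (0,1):
1 1 1 0
1 0 0 0
1 0 0 0
1 0 1 0
0 0 0 1

After press 2 at (1,0):
0 1 1 0
0 1 0 0
0 0 0 0
1 0 1 0
0 0 0 1

Lights still on: 6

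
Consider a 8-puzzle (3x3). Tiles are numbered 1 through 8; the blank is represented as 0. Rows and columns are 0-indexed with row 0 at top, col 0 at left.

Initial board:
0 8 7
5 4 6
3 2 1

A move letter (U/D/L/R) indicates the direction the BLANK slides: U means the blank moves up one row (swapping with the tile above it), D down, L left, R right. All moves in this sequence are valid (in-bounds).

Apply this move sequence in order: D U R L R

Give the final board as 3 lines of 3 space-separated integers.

After move 1 (D):
5 8 7
0 4 6
3 2 1

After move 2 (U):
0 8 7
5 4 6
3 2 1

After move 3 (R):
8 0 7
5 4 6
3 2 1

After move 4 (L):
0 8 7
5 4 6
3 2 1

After move 5 (R):
8 0 7
5 4 6
3 2 1

Answer: 8 0 7
5 4 6
3 2 1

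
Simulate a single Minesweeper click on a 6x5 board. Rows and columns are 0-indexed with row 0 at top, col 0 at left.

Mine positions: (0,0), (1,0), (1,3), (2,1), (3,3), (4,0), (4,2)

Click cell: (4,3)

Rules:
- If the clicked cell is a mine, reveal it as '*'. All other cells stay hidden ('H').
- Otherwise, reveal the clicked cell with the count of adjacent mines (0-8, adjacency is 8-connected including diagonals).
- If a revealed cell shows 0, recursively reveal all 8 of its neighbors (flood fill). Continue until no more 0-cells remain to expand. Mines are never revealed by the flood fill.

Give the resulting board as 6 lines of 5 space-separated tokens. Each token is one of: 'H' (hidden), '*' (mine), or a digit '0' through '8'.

H H H H H
H H H H H
H H H H H
H H H H H
H H H 2 H
H H H H H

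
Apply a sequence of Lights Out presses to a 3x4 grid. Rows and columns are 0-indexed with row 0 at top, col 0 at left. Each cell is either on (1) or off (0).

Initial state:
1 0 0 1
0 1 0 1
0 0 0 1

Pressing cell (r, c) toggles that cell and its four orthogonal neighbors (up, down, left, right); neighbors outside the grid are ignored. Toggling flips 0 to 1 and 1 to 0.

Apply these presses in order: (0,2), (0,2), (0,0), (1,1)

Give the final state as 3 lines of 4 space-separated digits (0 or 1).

Answer: 0 0 0 1
0 0 1 1
0 1 0 1

Derivation:
After press 1 at (0,2):
1 1 1 0
0 1 1 1
0 0 0 1

After press 2 at (0,2):
1 0 0 1
0 1 0 1
0 0 0 1

After press 3 at (0,0):
0 1 0 1
1 1 0 1
0 0 0 1

After press 4 at (1,1):
0 0 0 1
0 0 1 1
0 1 0 1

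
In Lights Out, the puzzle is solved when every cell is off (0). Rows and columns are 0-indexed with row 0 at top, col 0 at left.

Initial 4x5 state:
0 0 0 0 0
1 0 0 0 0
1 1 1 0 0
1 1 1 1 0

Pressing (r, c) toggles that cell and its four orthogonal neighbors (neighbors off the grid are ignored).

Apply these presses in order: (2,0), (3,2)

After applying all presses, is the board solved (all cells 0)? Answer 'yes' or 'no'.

After press 1 at (2,0):
0 0 0 0 0
0 0 0 0 0
0 0 1 0 0
0 1 1 1 0

After press 2 at (3,2):
0 0 0 0 0
0 0 0 0 0
0 0 0 0 0
0 0 0 0 0

Lights still on: 0

Answer: yes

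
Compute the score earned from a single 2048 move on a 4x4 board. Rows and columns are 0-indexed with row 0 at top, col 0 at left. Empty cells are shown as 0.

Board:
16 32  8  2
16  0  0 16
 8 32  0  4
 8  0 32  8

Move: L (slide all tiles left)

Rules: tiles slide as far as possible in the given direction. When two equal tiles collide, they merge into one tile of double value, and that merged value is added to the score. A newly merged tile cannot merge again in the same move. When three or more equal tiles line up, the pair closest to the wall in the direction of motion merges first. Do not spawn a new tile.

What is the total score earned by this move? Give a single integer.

Slide left:
row 0: [16, 32, 8, 2] -> [16, 32, 8, 2]  score +0 (running 0)
row 1: [16, 0, 0, 16] -> [32, 0, 0, 0]  score +32 (running 32)
row 2: [8, 32, 0, 4] -> [8, 32, 4, 0]  score +0 (running 32)
row 3: [8, 0, 32, 8] -> [8, 32, 8, 0]  score +0 (running 32)
Board after move:
16 32  8  2
32  0  0  0
 8 32  4  0
 8 32  8  0

Answer: 32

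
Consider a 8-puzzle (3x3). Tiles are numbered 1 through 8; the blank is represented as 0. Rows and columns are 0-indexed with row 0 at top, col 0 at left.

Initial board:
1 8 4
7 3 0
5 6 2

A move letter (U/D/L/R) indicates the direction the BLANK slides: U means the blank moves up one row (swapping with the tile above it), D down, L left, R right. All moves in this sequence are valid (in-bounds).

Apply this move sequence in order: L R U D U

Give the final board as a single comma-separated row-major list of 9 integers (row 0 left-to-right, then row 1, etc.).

Answer: 1, 8, 0, 7, 3, 4, 5, 6, 2

Derivation:
After move 1 (L):
1 8 4
7 0 3
5 6 2

After move 2 (R):
1 8 4
7 3 0
5 6 2

After move 3 (U):
1 8 0
7 3 4
5 6 2

After move 4 (D):
1 8 4
7 3 0
5 6 2

After move 5 (U):
1 8 0
7 3 4
5 6 2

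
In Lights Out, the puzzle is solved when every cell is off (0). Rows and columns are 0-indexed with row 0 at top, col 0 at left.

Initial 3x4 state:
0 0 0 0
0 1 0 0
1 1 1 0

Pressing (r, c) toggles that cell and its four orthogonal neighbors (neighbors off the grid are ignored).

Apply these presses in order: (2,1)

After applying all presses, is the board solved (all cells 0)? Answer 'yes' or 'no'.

After press 1 at (2,1):
0 0 0 0
0 0 0 0
0 0 0 0

Lights still on: 0

Answer: yes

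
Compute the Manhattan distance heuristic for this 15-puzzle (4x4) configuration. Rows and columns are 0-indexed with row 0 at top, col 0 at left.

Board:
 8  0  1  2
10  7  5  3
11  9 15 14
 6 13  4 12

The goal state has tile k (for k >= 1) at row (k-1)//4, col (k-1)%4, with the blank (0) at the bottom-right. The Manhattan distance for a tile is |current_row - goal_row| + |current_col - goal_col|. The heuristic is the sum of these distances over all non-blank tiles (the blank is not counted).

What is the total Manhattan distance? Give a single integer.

Tile 8: (0,0)->(1,3) = 4
Tile 1: (0,2)->(0,0) = 2
Tile 2: (0,3)->(0,1) = 2
Tile 10: (1,0)->(2,1) = 2
Tile 7: (1,1)->(1,2) = 1
Tile 5: (1,2)->(1,0) = 2
Tile 3: (1,3)->(0,2) = 2
Tile 11: (2,0)->(2,2) = 2
Tile 9: (2,1)->(2,0) = 1
Tile 15: (2,2)->(3,2) = 1
Tile 14: (2,3)->(3,1) = 3
Tile 6: (3,0)->(1,1) = 3
Tile 13: (3,1)->(3,0) = 1
Tile 4: (3,2)->(0,3) = 4
Tile 12: (3,3)->(2,3) = 1
Sum: 4 + 2 + 2 + 2 + 1 + 2 + 2 + 2 + 1 + 1 + 3 + 3 + 1 + 4 + 1 = 31

Answer: 31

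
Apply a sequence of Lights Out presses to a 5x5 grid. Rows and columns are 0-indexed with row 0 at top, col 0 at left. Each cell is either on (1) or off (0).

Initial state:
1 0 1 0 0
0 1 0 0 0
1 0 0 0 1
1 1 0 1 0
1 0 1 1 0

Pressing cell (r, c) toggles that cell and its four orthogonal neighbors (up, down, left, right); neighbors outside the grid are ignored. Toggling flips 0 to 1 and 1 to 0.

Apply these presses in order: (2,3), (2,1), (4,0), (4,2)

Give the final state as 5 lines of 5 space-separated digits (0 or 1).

Answer: 1 0 1 0 0
0 0 0 1 0
0 1 0 1 0
0 0 1 0 0
0 0 0 0 0

Derivation:
After press 1 at (2,3):
1 0 1 0 0
0 1 0 1 0
1 0 1 1 0
1 1 0 0 0
1 0 1 1 0

After press 2 at (2,1):
1 0 1 0 0
0 0 0 1 0
0 1 0 1 0
1 0 0 0 0
1 0 1 1 0

After press 3 at (4,0):
1 0 1 0 0
0 0 0 1 0
0 1 0 1 0
0 0 0 0 0
0 1 1 1 0

After press 4 at (4,2):
1 0 1 0 0
0 0 0 1 0
0 1 0 1 0
0 0 1 0 0
0 0 0 0 0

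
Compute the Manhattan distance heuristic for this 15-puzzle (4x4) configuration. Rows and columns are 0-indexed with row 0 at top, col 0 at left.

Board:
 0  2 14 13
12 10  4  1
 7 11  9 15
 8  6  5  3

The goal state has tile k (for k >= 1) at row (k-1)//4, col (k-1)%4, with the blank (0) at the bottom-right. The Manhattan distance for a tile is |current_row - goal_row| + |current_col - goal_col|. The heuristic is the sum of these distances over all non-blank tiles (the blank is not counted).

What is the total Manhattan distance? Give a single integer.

Answer: 44

Derivation:
Tile 2: (0,1)->(0,1) = 0
Tile 14: (0,2)->(3,1) = 4
Tile 13: (0,3)->(3,0) = 6
Tile 12: (1,0)->(2,3) = 4
Tile 10: (1,1)->(2,1) = 1
Tile 4: (1,2)->(0,3) = 2
Tile 1: (1,3)->(0,0) = 4
Tile 7: (2,0)->(1,2) = 3
Tile 11: (2,1)->(2,2) = 1
Tile 9: (2,2)->(2,0) = 2
Tile 15: (2,3)->(3,2) = 2
Tile 8: (3,0)->(1,3) = 5
Tile 6: (3,1)->(1,1) = 2
Tile 5: (3,2)->(1,0) = 4
Tile 3: (3,3)->(0,2) = 4
Sum: 0 + 4 + 6 + 4 + 1 + 2 + 4 + 3 + 1 + 2 + 2 + 5 + 2 + 4 + 4 = 44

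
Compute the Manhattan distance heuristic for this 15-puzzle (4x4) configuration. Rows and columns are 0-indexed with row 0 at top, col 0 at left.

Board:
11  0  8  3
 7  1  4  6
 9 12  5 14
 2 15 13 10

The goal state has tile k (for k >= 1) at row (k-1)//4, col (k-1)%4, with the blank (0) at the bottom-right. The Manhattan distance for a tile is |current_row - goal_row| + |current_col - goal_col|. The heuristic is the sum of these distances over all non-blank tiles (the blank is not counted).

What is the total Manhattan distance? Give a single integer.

Answer: 33

Derivation:
Tile 11: (0,0)->(2,2) = 4
Tile 8: (0,2)->(1,3) = 2
Tile 3: (0,3)->(0,2) = 1
Tile 7: (1,0)->(1,2) = 2
Tile 1: (1,1)->(0,0) = 2
Tile 4: (1,2)->(0,3) = 2
Tile 6: (1,3)->(1,1) = 2
Tile 9: (2,0)->(2,0) = 0
Tile 12: (2,1)->(2,3) = 2
Tile 5: (2,2)->(1,0) = 3
Tile 14: (2,3)->(3,1) = 3
Tile 2: (3,0)->(0,1) = 4
Tile 15: (3,1)->(3,2) = 1
Tile 13: (3,2)->(3,0) = 2
Tile 10: (3,3)->(2,1) = 3
Sum: 4 + 2 + 1 + 2 + 2 + 2 + 2 + 0 + 2 + 3 + 3 + 4 + 1 + 2 + 3 = 33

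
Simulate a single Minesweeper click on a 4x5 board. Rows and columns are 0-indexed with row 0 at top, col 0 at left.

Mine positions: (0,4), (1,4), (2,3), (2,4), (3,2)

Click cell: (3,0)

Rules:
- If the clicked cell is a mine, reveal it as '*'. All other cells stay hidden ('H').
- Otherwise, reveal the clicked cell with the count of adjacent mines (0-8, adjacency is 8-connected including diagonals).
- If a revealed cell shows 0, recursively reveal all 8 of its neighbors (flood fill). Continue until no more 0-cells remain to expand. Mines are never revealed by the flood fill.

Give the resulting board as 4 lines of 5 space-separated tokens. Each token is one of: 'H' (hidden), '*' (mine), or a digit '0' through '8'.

0 0 0 2 H
0 0 1 4 H
0 1 2 H H
0 1 H H H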